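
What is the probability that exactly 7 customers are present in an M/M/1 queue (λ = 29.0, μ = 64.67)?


ρ = 29.0/64.67 = 0.4484
P_n = (1−ρ)·ρ^n = (1 − 0.4484)·0.4484^7 = 0.5516·0.003646 = 0.002011

Final: 0.002011


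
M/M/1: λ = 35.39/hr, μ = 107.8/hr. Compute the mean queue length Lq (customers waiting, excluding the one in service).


ρ = 35.39/107.8 = 0.3283
Lq = ρ²/(1−ρ) = 0.1078/0.6717 = 0.1605

Final: 0.1605


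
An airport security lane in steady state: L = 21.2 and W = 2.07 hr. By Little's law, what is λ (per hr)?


λ = L/W = 21.2/2.07 = 10.2415 /hr

Final: 10.2415 /hr


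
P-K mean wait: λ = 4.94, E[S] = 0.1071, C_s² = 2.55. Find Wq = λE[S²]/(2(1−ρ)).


ρ = λ·E[S] = 4.94·0.1071 = 0.5291
E[S²] = E[S]²(1+C_s²) = 0.1071²·(1+2.55) = 0.040720
Wq = λ·E[S²]/(2(1−ρ)) = 4.94·0.040720/(2·0.4709) = 0.21358 hr

Final: 0.21358 hr


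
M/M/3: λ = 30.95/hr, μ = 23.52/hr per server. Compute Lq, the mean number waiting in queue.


a = λ/μ = 1.3159; ρ = a/3 = 0.4386
P₀ = 0.259188
Lq = P₀·a^c·ρ / (c!·(1−ρ)²) = 0.259188·2.27861·0.4386/(6·0.31513)
= 0.13701

Final: 0.13701


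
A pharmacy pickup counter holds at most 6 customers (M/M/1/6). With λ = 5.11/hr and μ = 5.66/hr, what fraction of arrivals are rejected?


ρ = λ/μ = 5.11/5.66 = 0.9028
P_K = (1−ρ)ρ^K/(1−ρ^(K+1)) = (0.09717·0.541535)/(1 − 0.488913)
= 0.052623/0.511087 = 0.102962

Final: 0.102962


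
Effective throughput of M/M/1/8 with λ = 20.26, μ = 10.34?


ρ = 1.9594; P_K = (1−ρ)ρ^8/(1−ρ^9) = 0.490788
λ_eff = λ(1 − P_K) = 20.26·(1 − 0.490788) = 20.26·0.509212 = 10.3166 /hr

Final: 10.3166 /hr


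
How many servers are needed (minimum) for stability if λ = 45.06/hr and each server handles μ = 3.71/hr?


Stability requires cμ > λ ⇔ c > λ/μ.
λ/μ = 45.06/3.71 = 12.1456
Minimum integer c = ⌊12.1456⌋ + 1 = 13
Check: 13·3.71 = 48.23 > 45.06, while 12·3.71 = 44.52 ≤ 45.06

Final: 13 servers


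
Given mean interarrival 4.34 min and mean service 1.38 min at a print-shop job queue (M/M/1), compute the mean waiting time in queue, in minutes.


λ = 60/4.34 = 13.8249 /hr
μ = 60/1.38 = 43.4783 /hr
ρ = λ/μ = 13.8249/43.4783 = 0.3180
Wq = ρ/(μ−λ) = 0.3180/(43.4783−13.8249) = 0.01072 hr
In minutes: 0.01072·60 = 0.6434 min

Final: 0.6434 min


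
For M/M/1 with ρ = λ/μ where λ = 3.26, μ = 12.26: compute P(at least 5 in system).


ρ = 3.26/12.26 = 0.2659
P(N ≥ n) = ρ^n = 0.2659^5 = 0.001329

Final: 0.001329


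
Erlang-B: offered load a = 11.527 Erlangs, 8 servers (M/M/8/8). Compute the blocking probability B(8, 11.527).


B(c,a) = (a^c/c!) / Σ_{k=0}^{c} a^k/k!
a^8/8! = 7730.539825
Σ terms (k=0..8): 1.00000 + 11.52700 + 66.43586 + 255.26874 + 735.62068 + 1695.89992 + 3258.10640 + 5365.17035 + 7730.53983 = 19119.568773
B = 7730.539825/19119.568773 = 0.404326

Final: 0.404326


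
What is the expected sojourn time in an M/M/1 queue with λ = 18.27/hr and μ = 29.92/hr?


W = 1/(μ−λ) = 1/(29.92 − 18.27) = 1/11.65 = 0.08584 hr

Final: 0.08584 hr


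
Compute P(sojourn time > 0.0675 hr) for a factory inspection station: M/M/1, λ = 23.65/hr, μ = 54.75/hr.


W ~ Exponential(μ−λ) for M/M/1.
μ − λ = 54.75 − 23.65 = 31.1000
P(W > t) = e^{−(μ−λ)t} = e^{−2.0993} = 0.122548

Final: 0.122548


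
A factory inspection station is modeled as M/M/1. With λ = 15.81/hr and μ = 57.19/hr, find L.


ρ = λ/μ = 15.81/57.19 = 0.2764
L = ρ/(1−ρ) = 0.2764/(1 − 0.2764) = 0.2764/0.7236 = 0.3821

Final: 0.3821


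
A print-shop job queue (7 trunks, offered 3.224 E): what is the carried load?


B(7,3.224) = 0.029096 (Erlang-B)
Carried load = a(1 − B) = 3.224·(1 − 0.029096) = 3.224·0.970904 = 3.1302 E

Final: 3.1302 Erlangs


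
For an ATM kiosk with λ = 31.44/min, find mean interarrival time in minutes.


Mean interarrival time = 1/λ = 1/31.44 minute = 0.03181 minute
In minutes: 0.03181 × 1 = 0.03181 min

Final: 0.03181 min


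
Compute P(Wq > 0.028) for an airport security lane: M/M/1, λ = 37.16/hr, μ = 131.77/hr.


ρ = 37.16/131.77 = 0.2820
P(Wq > t) = ρ·e^{−(μ−λ)t} = 0.2820·e^{−2.6491}
= 0.2820·0.070716 = 0.019942

Final: 0.019942


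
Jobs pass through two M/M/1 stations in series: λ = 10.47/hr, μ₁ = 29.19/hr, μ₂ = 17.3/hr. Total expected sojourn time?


Each node sees arrival rate λ = 10.47/hr (tandem ⇒ throughput preserved).
W₁ = 1/(μ₁−λ) = 1/(29.19−10.47) = 0.05342 hr
W₂ = 1/(μ₂−λ) = 1/(17.3−10.47) = 0.14641 hr
W_total = W₁ + W₂ = 0.05342 + 0.14641 = 0.19983 hr

Final: 0.19983 hr


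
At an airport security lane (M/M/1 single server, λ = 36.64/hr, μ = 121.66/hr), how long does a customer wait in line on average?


ρ = 36.64/121.66 = 0.3012
Wq = ρ/(μ−λ) = 0.3012/(121.66 − 36.64) = 0.3012/85.02 = 0.003542 hr

Final: 0.003542 hr


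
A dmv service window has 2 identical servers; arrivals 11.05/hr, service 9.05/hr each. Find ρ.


ρ = λ/(cμ) = 11.05/(2·9.05) = 11.05/18.10 = 0.6105

Final: 0.6105


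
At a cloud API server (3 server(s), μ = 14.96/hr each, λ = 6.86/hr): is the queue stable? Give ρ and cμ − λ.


Total capacity cμ = 3·14.96 = 44.88/hr
ρ = λ/(cμ) = 6.86/44.88 = 0.1529
Stable ⇔ ρ < 1: YES
Spare capacity = cμ − λ = 44.88 − 6.86 = 38.02/hr

Final: ρ = 0.1529; stable; margin = 38.02/hr


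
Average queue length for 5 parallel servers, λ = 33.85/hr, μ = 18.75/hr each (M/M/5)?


a = λ/μ = 1.8053; ρ = a/5 = 0.3611
P₀ = 0.163711
Lq = P₀·a^c·ρ / (c!·(1−ρ)²) = 0.163711·19.17728·0.3611/(120·0.40824)
= 0.02314

Final: 0.02314


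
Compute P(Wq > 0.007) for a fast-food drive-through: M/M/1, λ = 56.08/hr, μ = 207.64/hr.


ρ = 56.08/207.64 = 0.2701
P(Wq > t) = ρ·e^{−(μ−λ)t} = 0.2701·e^{−1.0609}
= 0.2701·0.346137 = 0.093486

Final: 0.093486


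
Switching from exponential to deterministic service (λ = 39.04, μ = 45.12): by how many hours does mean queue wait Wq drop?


ρ = 39.04/45.12 = 0.8652
Wq(M/M/1) = ρ/(μ−λ) = 0.8652/6.08 = 0.14231 hr
Wq(M/D/1) = ρ/(2(μ−λ)) = 0.07116 hr
Savings = 0.14231 − 0.07116 = 0.07116 hr

Final: 0.07116 hr


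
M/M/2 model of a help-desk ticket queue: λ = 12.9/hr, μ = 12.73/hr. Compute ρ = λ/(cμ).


ρ = λ/(cμ) = 12.9/(2·12.73) = 12.9/25.46 = 0.5067

Final: 0.5067


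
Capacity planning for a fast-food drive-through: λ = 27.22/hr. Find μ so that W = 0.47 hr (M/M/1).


W = 1/(μ−λ) ⇒ μ − λ = 1/W = 1/0.47 = 2.1277
μ = λ + 1/W = 27.22 + 2.1277 = 29.3477 per hr

Final: 29.3477 /hr


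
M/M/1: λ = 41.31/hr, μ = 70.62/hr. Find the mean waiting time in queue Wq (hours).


ρ = 41.31/70.62 = 0.5850
Wq = ρ/(μ−λ) = 0.5850/(70.62 − 41.31) = 0.5850/29.31 = 0.01996 hr

Final: 0.01996 hr


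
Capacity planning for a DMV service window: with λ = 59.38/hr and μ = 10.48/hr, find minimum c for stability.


Stability requires cμ > λ ⇔ c > λ/μ.
λ/μ = 59.38/10.48 = 5.6660
Minimum integer c = ⌊5.6660⌋ + 1 = 6
Check: 6·10.48 = 62.88 > 59.38, while 5·10.48 = 52.40 ≤ 59.38

Final: 6 servers


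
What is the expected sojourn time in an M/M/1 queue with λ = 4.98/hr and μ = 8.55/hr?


W = 1/(μ−λ) = 1/(8.55 − 4.98) = 1/3.57 = 0.2801 hr

Final: 0.2801 hr


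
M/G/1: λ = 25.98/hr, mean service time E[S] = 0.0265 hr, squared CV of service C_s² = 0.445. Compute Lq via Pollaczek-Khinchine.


ρ = λ·E[S] = 25.98·0.0265 = 0.6885
Lq = ρ²(1+C_s²)/(2(1−ρ)) = 0.4740·(1+0.445)/(2·0.3115)
= 0.4740·1.4450/0.6231 = 1.09928

Final: 1.09928


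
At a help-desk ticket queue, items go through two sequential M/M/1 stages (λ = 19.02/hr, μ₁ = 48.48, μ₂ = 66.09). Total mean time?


Each node sees arrival rate λ = 19.02/hr (tandem ⇒ throughput preserved).
W₁ = 1/(μ₁−λ) = 1/(48.48−19.02) = 0.03394 hr
W₂ = 1/(μ₂−λ) = 1/(66.09−19.02) = 0.02124 hr
W_total = W₁ + W₂ = 0.03394 + 0.02124 = 0.05519 hr

Final: 0.05519 hr


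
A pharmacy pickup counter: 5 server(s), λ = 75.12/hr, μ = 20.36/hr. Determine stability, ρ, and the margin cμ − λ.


Total capacity cμ = 5·20.36 = 101.80/hr
ρ = λ/(cμ) = 75.12/101.80 = 0.7379
Stable ⇔ ρ < 1: YES
Spare capacity = cμ − λ = 101.80 − 75.12 = 26.68/hr

Final: ρ = 0.7379; stable; margin = 26.68/hr


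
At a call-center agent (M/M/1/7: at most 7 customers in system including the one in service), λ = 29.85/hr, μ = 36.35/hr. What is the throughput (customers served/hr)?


ρ = 0.8212; P_K = (1−ρ)ρ^7/(1−ρ^8) = 0.056767
λ_eff = λ(1 − P_K) = 29.85·(1 − 0.056767) = 29.85·0.943233 = 28.1555 /hr

Final: 28.1555 /hr


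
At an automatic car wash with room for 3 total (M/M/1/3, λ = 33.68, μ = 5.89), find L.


ρ = 33.68/5.89 = 5.7182
L = ρ[1 − (K+1)ρ^K + Kρ^(K+1)] / [(1−ρ)(1−ρ^(K+1))]
Numerator: 5.7182·(1 − 4·186.969327 + 3·1069.121719) = 14069.478909
Denominator: (-4.7182)·(-1068.121719) = 5039.575987
L = 14069.478909/5039.575987 = 2.7918

Final: 2.7918


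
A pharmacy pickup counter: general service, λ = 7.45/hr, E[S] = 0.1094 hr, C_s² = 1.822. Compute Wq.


ρ = λ·E[S] = 7.45·0.1094 = 0.8150
E[S²] = E[S]²(1+C_s²) = 0.1094²·(1+1.822) = 0.033775
Wq = λ·E[S²]/(2(1−ρ)) = 7.45·0.033775/(2·0.1850) = 0.68017 hr

Final: 0.68017 hr


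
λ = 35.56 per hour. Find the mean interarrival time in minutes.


Mean interarrival time = 1/λ = 1/35.56 hour = 0.02812 hour
In minutes: 0.02812 × 60 = 1.6873 min

Final: 1.6873 min


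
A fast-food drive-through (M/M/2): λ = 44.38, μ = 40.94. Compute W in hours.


a = 1.0840; ρ = 0.5420; P₀ = 0.297006
Lq = P₀·a^c·ρ/(c!(1−ρ)²) = 0.45094
Wq = Lq/λ = 0.45094/44.38 = 0.01016 hr
W = Wq + 1/μ = 0.01016 + 0.02443 = 0.03459 hr

Final: 0.03459 hr


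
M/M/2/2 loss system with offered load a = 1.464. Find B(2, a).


B(c,a) = (a^c/c!) / Σ_{k=0}^{c} a^k/k!
a^2/2! = 1.071648
Σ terms (k=0..2): 1.00000 + 1.46400 + 1.07165 = 3.535648
B = 1.071648/3.535648 = 0.303098

Final: 0.303098


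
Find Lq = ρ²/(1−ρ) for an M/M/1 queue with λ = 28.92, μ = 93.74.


ρ = 28.92/93.74 = 0.3085
Lq = ρ²/(1−ρ) = 0.09518/0.6915 = 0.1376

Final: 0.1376


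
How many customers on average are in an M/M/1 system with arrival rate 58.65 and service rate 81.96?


ρ = λ/μ = 58.65/81.96 = 0.7156
L = ρ/(1−ρ) = 0.7156/(1 − 0.7156) = 0.7156/0.2844 = 2.5161

Final: 2.5161


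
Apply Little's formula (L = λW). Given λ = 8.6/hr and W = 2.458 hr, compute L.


L = λW = 8.6·2.458 = 21.1388

Final: 21.1388


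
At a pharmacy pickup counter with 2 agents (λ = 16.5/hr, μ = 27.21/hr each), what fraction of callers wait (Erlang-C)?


a = λ/μ = 0.6064; ρ = a/2 = 0.3032
P₀ = 0.534687 (from M/M/c formula)
C(c,a) = [a^c/(c!(1−ρ))]·P₀ = [0.36771/(2·0.6968)]·0.534687
= 0.26386·0.534687 = 0.141082

Final: 0.141082


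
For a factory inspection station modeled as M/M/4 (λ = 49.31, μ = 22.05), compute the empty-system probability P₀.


a = λ/μ = 49.31/22.05 = 2.2363; ρ = a/c = 0.5591
Σ_{k=0}^{3} a^k/k! (terms k=0..3) = 1.00000 + 2.23628 + 2.50048 + 1.86392 = 7.60068
Tail: a^4/(4!(1−ρ)) = 25.00954/(24·0.4409) = 2.36333
P₀ = 1/(7.60068 + 2.36333) = 1/9.96401 = 0.100361

Final: 0.100361


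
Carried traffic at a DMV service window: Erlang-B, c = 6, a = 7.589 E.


B(6,7.589) = 0.366707 (Erlang-B)
Carried load = a(1 − B) = 7.589·(1 − 0.366707) = 7.589·0.633293 = 4.8061 E

Final: 4.8061 Erlangs


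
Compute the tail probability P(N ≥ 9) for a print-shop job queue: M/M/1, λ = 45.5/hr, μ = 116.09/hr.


ρ = 45.5/116.09 = 0.3919
P(N ≥ n) = ρ^n = 0.3919^9 = 0.0002182

Final: 0.0002182


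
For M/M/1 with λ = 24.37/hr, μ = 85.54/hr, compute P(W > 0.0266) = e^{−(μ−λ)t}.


W ~ Exponential(μ−λ) for M/M/1.
μ − λ = 85.54 − 24.37 = 61.1700
P(W > t) = e^{−(μ−λ)t} = e^{−1.6271} = 0.196494

Final: 0.196494


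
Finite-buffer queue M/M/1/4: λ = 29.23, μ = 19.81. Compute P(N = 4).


ρ = λ/μ = 29.23/19.81 = 1.4755
P_K = (1−ρ)ρ^K/(1−ρ^(K+1)) = (-0.4755·4.739989)/(1 − 6.993937)
= -2.253947/-5.993937 = 0.376038

Final: 0.376038


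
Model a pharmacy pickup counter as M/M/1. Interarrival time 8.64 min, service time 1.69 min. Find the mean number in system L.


λ = 60/8.64 = 6.9444 /hr
μ = 60/1.69 = 35.5030 /hr
ρ = λ/μ = 6.9444/35.5030 = 0.1956
L = ρ/(1−ρ) = 0.1956/0.8044 = 0.2432

Final: 0.2432


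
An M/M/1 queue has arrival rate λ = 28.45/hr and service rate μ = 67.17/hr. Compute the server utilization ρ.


ρ = λ/μ = 28.45/67.17 = 0.4236

Final: 0.4236


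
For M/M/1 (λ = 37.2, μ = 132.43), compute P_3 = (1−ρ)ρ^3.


ρ = 37.2/132.43 = 0.2809
P_n = (1−ρ)·ρ^n = (1 − 0.2809)·0.2809^3 = 0.7191·0.022165 = 0.015939

Final: 0.015939


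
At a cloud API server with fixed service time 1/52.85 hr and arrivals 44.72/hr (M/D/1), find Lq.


ρ = 44.72/52.85 = 0.8462
M/D/1: Lq = ρ²/(2(1−ρ)) = 0.7160/(2·0.1538) = 2.32722

Final: 2.32722


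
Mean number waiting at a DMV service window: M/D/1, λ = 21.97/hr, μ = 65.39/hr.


ρ = 21.97/65.39 = 0.3360
M/D/1: Lq = ρ²/(2(1−ρ)) = 0.1129/(2·0.6640) = 0.08500

Final: 0.08500


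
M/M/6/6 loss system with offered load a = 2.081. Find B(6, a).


B(c,a) = (a^c/c!) / Σ_{k=0}^{c} a^k/k!
a^6/6! = 0.112798
Σ terms (k=0..6): 1.00000 + 2.08100 + 2.16528 + 1.50198 + 0.78141 + 0.32522 + 0.11280 = 7.967689
B = 0.112798/7.967689 = 0.014157

Final: 0.014157


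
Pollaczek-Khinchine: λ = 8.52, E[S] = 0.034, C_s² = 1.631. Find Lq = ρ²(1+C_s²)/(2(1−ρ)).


ρ = λ·E[S] = 8.52·0.034 = 0.2897
Lq = ρ²(1+C_s²)/(2(1−ρ)) = 0.08391·(1+1.631)/(2·0.7103)
= 0.08391·2.6310/1.4206 = 0.15541

Final: 0.15541


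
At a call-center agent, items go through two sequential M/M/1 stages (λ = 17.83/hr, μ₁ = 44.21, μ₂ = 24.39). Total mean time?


Each node sees arrival rate λ = 17.83/hr (tandem ⇒ throughput preserved).
W₁ = 1/(μ₁−λ) = 1/(44.21−17.83) = 0.03791 hr
W₂ = 1/(μ₂−λ) = 1/(24.39−17.83) = 0.15244 hr
W_total = W₁ + W₂ = 0.03791 + 0.15244 = 0.19035 hr

Final: 0.19035 hr


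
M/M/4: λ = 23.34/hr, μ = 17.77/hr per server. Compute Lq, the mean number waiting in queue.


a = λ/μ = 1.3134; ρ = a/4 = 0.3284
P₀ = 0.267501
Lq = P₀·a^c·ρ / (c!·(1−ρ)²) = 0.267501·2.97614·0.3284/(24·0.45110)
= 0.02415

Final: 0.02415


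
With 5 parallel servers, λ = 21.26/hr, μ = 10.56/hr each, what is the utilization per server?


ρ = λ/(cμ) = 21.26/(5·10.56) = 21.26/52.80 = 0.4027

Final: 0.4027


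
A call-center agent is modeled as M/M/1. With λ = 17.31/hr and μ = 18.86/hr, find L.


ρ = λ/μ = 17.31/18.86 = 0.9178
L = ρ/(1−ρ) = 0.9178/(1 − 0.9178) = 0.9178/0.08218 = 11.1677

Final: 11.1677


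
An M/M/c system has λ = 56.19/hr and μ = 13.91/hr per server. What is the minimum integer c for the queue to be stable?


Stability requires cμ > λ ⇔ c > λ/μ.
λ/μ = 56.19/13.91 = 4.0395
Minimum integer c = ⌊4.0395⌋ + 1 = 5
Check: 5·13.91 = 69.55 > 56.19, while 4·13.91 = 55.64 ≤ 56.19

Final: 5 servers


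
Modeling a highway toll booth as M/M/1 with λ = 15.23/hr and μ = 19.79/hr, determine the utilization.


ρ = λ/μ = 15.23/19.79 = 0.7696

Final: 0.7696


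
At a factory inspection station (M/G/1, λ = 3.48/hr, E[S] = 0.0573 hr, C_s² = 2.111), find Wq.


ρ = λ·E[S] = 3.48·0.0573 = 0.1994
E[S²] = E[S]²(1+C_s²) = 0.0573²·(1+2.111) = 0.010214
Wq = λ·E[S²]/(2(1−ρ)) = 3.48·0.010214/(2·0.8006) = 0.02220 hr

Final: 0.02220 hr


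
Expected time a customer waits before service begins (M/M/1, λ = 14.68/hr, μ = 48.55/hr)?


ρ = 14.68/48.55 = 0.3024
Wq = ρ/(μ−λ) = 0.3024/(48.55 − 14.68) = 0.3024/33.87 = 0.008927 hr

Final: 0.008927 hr


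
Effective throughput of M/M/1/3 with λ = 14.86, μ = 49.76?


ρ = 0.2986; P_K = (1−ρ)ρ^3/(1−ρ^4) = 0.018829
λ_eff = λ(1 − P_K) = 14.86·(1 − 0.018829) = 14.86·0.981171 = 14.5802 /hr

Final: 14.5802 /hr


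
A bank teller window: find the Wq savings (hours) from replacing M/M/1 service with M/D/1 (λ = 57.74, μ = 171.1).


ρ = 57.74/171.1 = 0.3375
Wq(M/M/1) = ρ/(μ−λ) = 0.3375/113.36 = 0.002977 hr
Wq(M/D/1) = ρ/(2(μ−λ)) = 0.001488 hr
Savings = 0.002977 − 0.001488 = 0.001488 hr

Final: 0.001488 hr


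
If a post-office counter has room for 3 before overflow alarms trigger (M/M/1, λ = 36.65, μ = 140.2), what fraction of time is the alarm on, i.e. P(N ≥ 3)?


ρ = 36.65/140.2 = 0.2614
P(N ≥ n) = ρ^n = 0.2614^3 = 0.017864

Final: 0.017864


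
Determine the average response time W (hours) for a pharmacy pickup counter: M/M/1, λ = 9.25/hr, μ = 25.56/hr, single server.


W = 1/(μ−λ) = 1/(25.56 − 9.25) = 1/16.31 = 0.06131 hr

Final: 0.06131 hr


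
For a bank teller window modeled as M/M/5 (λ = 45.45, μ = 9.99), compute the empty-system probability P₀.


a = λ/μ = 45.45/9.99 = 4.5495; ρ = a/c = 0.9099
Σ_{k=0}^{4} a^k/k! (terms k=0..4) = 1.00000 + 4.54955 + 10.34920 + 15.69473 + 17.85099 = 49.44448
Tail: a^5/(5!(1−ρ)) = 1949.13534/(120·0.09009) = 180.29502
P₀ = 1/(49.44448 + 180.29502) = 1/229.73949 = 0.004353

Final: 0.004353


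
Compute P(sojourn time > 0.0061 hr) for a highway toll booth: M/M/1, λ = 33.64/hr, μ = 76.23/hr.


W ~ Exponential(μ−λ) for M/M/1.
μ − λ = 76.23 − 33.64 = 42.5900
P(W > t) = e^{−(μ−λ)t} = e^{−0.2598} = 0.771207

Final: 0.771207


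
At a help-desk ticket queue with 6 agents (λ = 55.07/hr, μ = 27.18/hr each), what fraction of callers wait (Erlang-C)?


a = λ/μ = 2.0261; ρ = a/6 = 0.3377
P₀ = 0.131635 (from M/M/c formula)
C(c,a) = [a^c/(c!(1−ρ))]·P₀ = [69.18210/(720·0.6623)]·0.131635
= 0.14508·0.131635 = 0.019097

Final: 0.019097


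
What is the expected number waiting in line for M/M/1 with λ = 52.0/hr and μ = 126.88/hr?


ρ = 52.0/126.88 = 0.4098
Lq = ρ²/(1−ρ) = 0.1680/0.5902 = 0.2846

Final: 0.2846


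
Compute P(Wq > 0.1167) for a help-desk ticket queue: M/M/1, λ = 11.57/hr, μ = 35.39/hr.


ρ = 11.57/35.39 = 0.3269
P(Wq > t) = ρ·e^{−(μ−λ)t} = 0.3269·e^{−2.7798}
= 0.3269·0.062051 = 0.020286

Final: 0.020286


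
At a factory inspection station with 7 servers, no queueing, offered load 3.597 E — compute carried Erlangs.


B(7,3.597) = 0.043704 (Erlang-B)
Carried load = a(1 − B) = 3.597·(1 − 0.043704) = 3.597·0.956296 = 3.4398 E

Final: 3.4398 Erlangs


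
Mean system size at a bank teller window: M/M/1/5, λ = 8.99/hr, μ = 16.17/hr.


ρ = 8.99/16.17 = 0.5560
L = ρ[1 − (K+1)ρ^K + Kρ^(K+1)] / [(1−ρ)(1−ρ^(K+1))]
Numerator: 0.5560·(1 − 6·0.053119 + 5·0.029532) = 0.460869
Denominator: (0.4440)·(0.970468) = 0.430919
L = 0.460869/0.430919 = 1.0695

Final: 1.0695


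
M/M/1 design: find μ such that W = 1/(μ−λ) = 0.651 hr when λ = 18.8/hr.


W = 1/(μ−λ) ⇒ μ − λ = 1/W = 1/0.651 = 1.5361
μ = λ + 1/W = 18.8 + 1.5361 = 20.3361 per hr

Final: 20.3361 /hr


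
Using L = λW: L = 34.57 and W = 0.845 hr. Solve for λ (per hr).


λ = L/W = 34.57/0.845 = 40.9112 /hr

Final: 40.9112 /hr


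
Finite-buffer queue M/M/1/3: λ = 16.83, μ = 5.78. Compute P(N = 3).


ρ = λ/μ = 16.83/5.78 = 2.9118
P_K = (1−ρ)ρ^K/(1−ρ^(K+1)) = (-1.9118·24.687029)/(1 − 71.882821)
= -47.195791/-70.882821 = 0.665828

Final: 0.665828


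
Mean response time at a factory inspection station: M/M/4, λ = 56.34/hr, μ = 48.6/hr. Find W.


a = 1.1593; ρ = 0.2898; P₀ = 0.312812
Lq = P₀·a^c·ρ/(c!(1−ρ)²) = 0.01353
Wq = Lq/λ = 0.01353/56.34 = 0.0002401 hr
W = Wq + 1/μ = 0.0002401 + 0.02058 = 0.02082 hr

Final: 0.02082 hr


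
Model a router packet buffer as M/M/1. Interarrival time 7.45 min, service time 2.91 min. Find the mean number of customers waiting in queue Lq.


λ = 60/7.45 = 8.0537 /hr
μ = 60/2.91 = 20.6186 /hr
ρ = λ/μ = 8.0537/20.6186 = 0.3906
Lq = ρ²/(1−ρ) = 0.1526/0.6094 = 0.2504

Final: 0.2504


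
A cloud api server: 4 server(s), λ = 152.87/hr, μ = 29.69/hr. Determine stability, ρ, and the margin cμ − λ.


Total capacity cμ = 4·29.69 = 118.76/hr
ρ = λ/(cμ) = 152.87/118.76 = 1.2872
Stable ⇔ ρ < 1: NO
Spare capacity = cμ − λ = 118.76 − 152.87 = -34.11/hr

Final: ρ = 1.2872; unstable; margin = -34.11/hr


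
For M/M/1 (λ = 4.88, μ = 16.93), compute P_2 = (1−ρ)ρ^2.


ρ = 4.88/16.93 = 0.2882
P_n = (1−ρ)·ρ^n = (1 − 0.2882)·0.2882^2 = 0.7118·0.083086 = 0.059137

Final: 0.059137


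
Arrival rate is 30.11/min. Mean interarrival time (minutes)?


Mean interarrival time = 1/λ = 1/30.11 minute = 0.03321 minute
In minutes: 0.03321 × 1 = 0.03321 min

Final: 0.03321 min


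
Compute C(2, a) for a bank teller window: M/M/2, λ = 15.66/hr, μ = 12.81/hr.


a = λ/μ = 1.2225; ρ = a/2 = 0.6112
P₀ = 0.241279 (from M/M/c formula)
C(c,a) = [a^c/(c!(1−ρ))]·P₀ = [1.49446/(2·0.3888)]·0.241279
= 1.92210·0.241279 = 0.463762

Final: 0.463762


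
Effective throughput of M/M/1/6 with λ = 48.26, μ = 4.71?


ρ = 10.2463; P_K = (1−ρ)ρ^6/(1−ρ^7) = 0.902404
λ_eff = λ(1 − P_K) = 48.26·(1 − 0.902404) = 48.26·0.097596 = 4.7100 /hr

Final: 4.7100 /hr


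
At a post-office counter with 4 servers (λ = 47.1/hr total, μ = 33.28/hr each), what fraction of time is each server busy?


ρ = λ/(cμ) = 47.1/(4·33.28) = 47.1/133.12 = 0.3538

Final: 0.3538


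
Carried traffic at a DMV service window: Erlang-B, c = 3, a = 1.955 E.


B(3,1.955) = 0.203775 (Erlang-B)
Carried load = a(1 − B) = 1.955·(1 − 0.203775) = 1.955·0.796225 = 1.5566 E

Final: 1.5566 Erlangs


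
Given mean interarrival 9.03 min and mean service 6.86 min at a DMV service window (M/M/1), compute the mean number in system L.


λ = 60/9.03 = 6.6445 /hr
μ = 60/6.86 = 8.7464 /hr
ρ = λ/μ = 6.6445/8.7464 = 0.7597
L = ρ/(1−ρ) = 0.7597/0.2403 = 3.1613

Final: 3.1613


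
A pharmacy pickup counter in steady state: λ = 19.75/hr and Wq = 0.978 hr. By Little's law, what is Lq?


Lq = λWq = 19.75·0.978 = 19.3155

Final: 19.3155


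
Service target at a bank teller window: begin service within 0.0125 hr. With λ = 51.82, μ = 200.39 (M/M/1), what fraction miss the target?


ρ = 51.82/200.39 = 0.2586
P(Wq > t) = ρ·e^{−(μ−λ)t} = 0.2586·e^{−1.8571}
= 0.2586·0.156121 = 0.040372

Final: 0.040372


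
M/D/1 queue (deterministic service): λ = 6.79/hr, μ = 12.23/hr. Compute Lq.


ρ = 6.79/12.23 = 0.5552
M/D/1: Lq = ρ²/(2(1−ρ)) = 0.3082/(2·0.4448) = 0.34648

Final: 0.34648


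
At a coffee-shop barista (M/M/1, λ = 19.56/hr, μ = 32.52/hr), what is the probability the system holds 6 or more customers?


ρ = 19.56/32.52 = 0.6015
P(N ≥ n) = ρ^n = 0.6015^6 = 0.047349

Final: 0.047349


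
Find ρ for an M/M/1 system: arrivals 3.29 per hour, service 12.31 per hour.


ρ = λ/μ = 3.29/12.31 = 0.2673

Final: 0.2673


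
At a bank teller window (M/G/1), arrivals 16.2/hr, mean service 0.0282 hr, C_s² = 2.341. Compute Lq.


ρ = λ·E[S] = 16.2·0.0282 = 0.4568
Lq = ρ²(1+C_s²)/(2(1−ρ)) = 0.2087·(1+2.341)/(2·0.5432)
= 0.2087·3.3410/1.0863 = 0.64187

Final: 0.64187


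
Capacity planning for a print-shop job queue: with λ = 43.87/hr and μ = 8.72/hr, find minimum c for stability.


Stability requires cμ > λ ⇔ c > λ/μ.
λ/μ = 43.87/8.72 = 5.0310
Minimum integer c = ⌊5.0310⌋ + 1 = 6
Check: 6·8.72 = 52.32 > 43.87, while 5·8.72 = 43.60 ≤ 43.87

Final: 6 servers


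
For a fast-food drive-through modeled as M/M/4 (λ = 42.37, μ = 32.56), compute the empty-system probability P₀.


a = λ/μ = 42.37/32.56 = 1.3013; ρ = a/c = 0.3253
Σ_{k=0}^{3} a^k/k! (terms k=0..3) = 1.00000 + 1.30129 + 0.84668 + 0.36726 = 3.51523
Tail: a^4/(4!(1−ρ)) = 2.86745/(24·0.6747) = 0.17709
P₀ = 1/(3.51523 + 0.17709) = 1/3.69231 = 0.270833

Final: 0.270833


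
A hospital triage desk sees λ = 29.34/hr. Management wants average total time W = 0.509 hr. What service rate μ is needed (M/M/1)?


W = 1/(μ−λ) ⇒ μ − λ = 1/W = 1/0.509 = 1.9646
μ = λ + 1/W = 29.34 + 1.9646 = 31.3046 per hr

Final: 31.3046 /hr


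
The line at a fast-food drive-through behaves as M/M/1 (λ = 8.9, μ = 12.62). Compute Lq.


ρ = 8.9/12.62 = 0.7052
Lq = ρ²/(1−ρ) = 0.4973/0.2948 = 1.6872

Final: 1.6872


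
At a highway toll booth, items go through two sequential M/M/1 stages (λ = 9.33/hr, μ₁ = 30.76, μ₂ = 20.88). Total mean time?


Each node sees arrival rate λ = 9.33/hr (tandem ⇒ throughput preserved).
W₁ = 1/(μ₁−λ) = 1/(30.76−9.33) = 0.04666 hr
W₂ = 1/(μ₂−λ) = 1/(20.88−9.33) = 0.08658 hr
W_total = W₁ + W₂ = 0.04666 + 0.08658 = 0.13324 hr

Final: 0.13324 hr


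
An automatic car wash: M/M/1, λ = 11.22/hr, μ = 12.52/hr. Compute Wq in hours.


ρ = 11.22/12.52 = 0.8962
Wq = ρ/(μ−λ) = 0.8962/(12.52 − 11.22) = 0.8962/1.30 = 0.6894 hr

Final: 0.6894 hr


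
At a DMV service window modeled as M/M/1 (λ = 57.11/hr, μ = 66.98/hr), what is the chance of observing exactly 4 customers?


ρ = 57.11/66.98 = 0.8526
P_n = (1−ρ)·ρ^n = (1 − 0.8526)·0.8526^4 = 0.1474·0.528528 = 0.077883

Final: 0.077883


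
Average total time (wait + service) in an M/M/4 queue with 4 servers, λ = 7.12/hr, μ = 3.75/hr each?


a = 1.8987; ρ = 0.4747; P₀ = 0.145505
Lq = P₀·a^c·ρ/(c!(1−ρ)²) = 0.13551
Wq = Lq/λ = 0.13551/7.12 = 0.01903 hr
W = Wq + 1/μ = 0.01903 + 0.26667 = 0.28570 hr

Final: 0.28570 hr


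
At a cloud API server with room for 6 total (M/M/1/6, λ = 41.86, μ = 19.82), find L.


ρ = 41.86/19.82 = 2.1120
L = ρ[1 − (K+1)ρ^K + Kρ^(K+1)] / [(1−ρ)(1−ρ^(K+1))]
Numerator: 2.1120·(1 − 7·88.751038 + 6·187.442910) = 1065.297270
Denominator: (-1.1120)·(-186.442910) = 207.326021
L = 1065.297270/207.326021 = 5.1383

Final: 5.1383


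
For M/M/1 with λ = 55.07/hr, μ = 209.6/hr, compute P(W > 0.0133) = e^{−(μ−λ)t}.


W ~ Exponential(μ−λ) for M/M/1.
μ − λ = 209.6 − 55.07 = 154.5300
P(W > t) = e^{−(μ−λ)t} = e^{−2.0552} = 0.128061

Final: 0.128061


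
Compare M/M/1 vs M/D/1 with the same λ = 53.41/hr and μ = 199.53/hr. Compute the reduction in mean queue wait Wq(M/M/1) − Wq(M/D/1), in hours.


ρ = 53.41/199.53 = 0.2677
Wq(M/M/1) = ρ/(μ−λ) = 0.2677/146.12 = 0.001832 hr
Wq(M/D/1) = ρ/(2(μ−λ)) = 0.0009160 hr
Savings = 0.001832 − 0.0009160 = 0.0009160 hr

Final: 0.0009160 hr


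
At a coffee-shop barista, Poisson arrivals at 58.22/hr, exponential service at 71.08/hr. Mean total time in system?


W = 1/(μ−λ) = 1/(71.08 − 58.22) = 1/12.86 = 0.07776 hr

Final: 0.07776 hr


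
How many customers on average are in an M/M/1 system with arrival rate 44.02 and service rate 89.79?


ρ = λ/μ = 44.02/89.79 = 0.4903
L = ρ/(1−ρ) = 0.4903/(1 − 0.4903) = 0.4903/0.5097 = 0.9618

Final: 0.9618


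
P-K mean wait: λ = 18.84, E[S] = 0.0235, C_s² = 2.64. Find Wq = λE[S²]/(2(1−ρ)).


ρ = λ·E[S] = 18.84·0.0235 = 0.4427
E[S²] = E[S]²(1+C_s²) = 0.0235²·(1+2.64) = 0.002010
Wq = λ·E[S²]/(2(1−ρ)) = 18.84·0.002010/(2·0.5573) = 0.03398 hr

Final: 0.03398 hr


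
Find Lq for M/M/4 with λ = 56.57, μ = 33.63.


a = λ/μ = 1.6821; ρ = a/4 = 0.4205
P₀ = 0.182953
Lq = P₀·a^c·ρ / (c!·(1−ρ)²) = 0.182953·8.00640·0.4205/(24·0.33578)
= 0.07644

Final: 0.07644


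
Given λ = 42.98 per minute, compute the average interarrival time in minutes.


Mean interarrival time = 1/λ = 1/42.98 minute = 0.02327 minute
In minutes: 0.02327 × 1 = 0.02327 min

Final: 0.02327 min


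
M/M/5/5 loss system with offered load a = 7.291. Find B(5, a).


B(c,a) = (a^c/c!) / Σ_{k=0}^{c} a^k/k!
a^5/5! = 171.693655
Σ terms (k=0..5): 1.00000 + 7.29100 + 26.57934 + 64.59666 + 117.74356 + 171.69365 = 388.904209
B = 171.693655/388.904209 = 0.441481

Final: 0.441481


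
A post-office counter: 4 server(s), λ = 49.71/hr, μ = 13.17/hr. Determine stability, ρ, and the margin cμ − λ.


Total capacity cμ = 4·13.17 = 52.68/hr
ρ = λ/(cμ) = 49.71/52.68 = 0.9436
Stable ⇔ ρ < 1: YES
Spare capacity = cμ − λ = 52.68 − 49.71 = 2.97/hr

Final: ρ = 0.9436; stable; margin = 2.97/hr


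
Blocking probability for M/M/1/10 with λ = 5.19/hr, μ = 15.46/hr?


ρ = λ/μ = 5.19/15.46 = 0.3357
P_K = (1−ρ)ρ^K/(1−ρ^(K+1)) = (0.6643·0.00001818)/(1 − 0.000006103)
= 0.00001208/0.999994 = 0.00001208

Final: 0.00001208


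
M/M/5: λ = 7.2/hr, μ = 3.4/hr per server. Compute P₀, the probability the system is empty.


a = λ/μ = 7.2/3.4 = 2.1176; ρ = a/c = 0.4235
Σ_{k=0}^{4} a^k/k! (terms k=0..4) = 1.00000 + 2.11765 + 2.24221 + 1.58274 + 0.83792 = 7.78052
Tail: a^5/(5!(1−ρ)) = 42.58610/(120·0.5765) = 0.61562
P₀ = 1/(7.78052 + 0.61562) = 1/8.39614 = 0.119102

Final: 0.119102


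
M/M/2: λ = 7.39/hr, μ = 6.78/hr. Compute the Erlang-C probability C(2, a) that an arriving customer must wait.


a = λ/μ = 1.0900; ρ = a/2 = 0.5450
P₀ = 0.294511 (from M/M/c formula)
C(c,a) = [a^c/(c!(1−ρ))]·P₀ = [1.18804/(2·0.4550)]·0.294511
= 1.30549·0.294511 = 0.384481

Final: 0.384481


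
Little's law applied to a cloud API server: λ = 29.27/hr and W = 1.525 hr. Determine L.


L = λW = 29.27·1.525 = 44.6367

Final: 44.6367


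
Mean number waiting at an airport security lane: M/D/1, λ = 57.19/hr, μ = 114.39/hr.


ρ = 57.19/114.39 = 0.5000
M/D/1: Lq = ρ²/(2(1−ρ)) = 0.2500/(2·0.5000) = 0.24993

Final: 0.24993


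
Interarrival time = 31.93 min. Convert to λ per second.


λ = 1/(interarrival time) in consistent units.
1 second = 0.0166667 min, so λ = 0.0166667/31.93 = 0.0005220 per second

Final: 0.0005220 /sec


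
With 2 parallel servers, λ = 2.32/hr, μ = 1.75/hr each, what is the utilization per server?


ρ = λ/(cμ) = 2.32/(2·1.75) = 2.32/3.50 = 0.6629

Final: 0.6629


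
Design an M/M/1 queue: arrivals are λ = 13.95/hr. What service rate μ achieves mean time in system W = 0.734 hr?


W = 1/(μ−λ) ⇒ μ − λ = 1/W = 1/0.734 = 1.3624
μ = λ + 1/W = 13.95 + 1.3624 = 15.3124 per hr

Final: 15.3124 /hr


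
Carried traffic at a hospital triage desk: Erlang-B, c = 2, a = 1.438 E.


B(2,1.438) = 0.297795 (Erlang-B)
Carried load = a(1 − B) = 1.438·(1 − 0.297795) = 1.438·0.702205 = 1.0098 E

Final: 1.0098 Erlangs


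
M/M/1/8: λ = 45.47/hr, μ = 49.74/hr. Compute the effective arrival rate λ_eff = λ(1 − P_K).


ρ = 0.9142; P_K = (1−ρ)ρ^8/(1−ρ^9) = 0.075550
λ_eff = λ(1 − P_K) = 45.47·(1 − 0.075550) = 45.47·0.924450 = 42.0347 /hr

Final: 42.0347 /hr


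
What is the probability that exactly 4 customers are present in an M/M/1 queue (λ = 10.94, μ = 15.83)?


ρ = 10.94/15.83 = 0.6911
P_n = (1−ρ)·ρ^n = (1 − 0.6911)·0.6911^4 = 0.3089·0.228111 = 0.070465

Final: 0.070465


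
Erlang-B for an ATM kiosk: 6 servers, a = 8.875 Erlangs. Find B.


B(c,a) = (a^c/c!) / Σ_{k=0}^{c} a^k/k!
a^6/6! = 678.699726
Σ terms (k=0..6): 1.00000 + 8.87500 + 39.38281 + 116.50749 + 258.50099 + 458.83925 + 678.69973 = 1561.805264
B = 678.699726/1561.805264 = 0.434561

Final: 0.434561


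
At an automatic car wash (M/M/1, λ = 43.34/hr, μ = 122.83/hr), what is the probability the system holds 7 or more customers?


ρ = 43.34/122.83 = 0.3528
P(N ≥ n) = ρ^n = 0.3528^7 = 0.0006809

Final: 0.0006809


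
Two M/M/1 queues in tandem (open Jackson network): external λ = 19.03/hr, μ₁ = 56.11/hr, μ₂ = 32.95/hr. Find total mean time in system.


Each node sees arrival rate λ = 19.03/hr (tandem ⇒ throughput preserved).
W₁ = 1/(μ₁−λ) = 1/(56.11−19.03) = 0.02697 hr
W₂ = 1/(μ₂−λ) = 1/(32.95−19.03) = 0.07184 hr
W_total = W₁ + W₂ = 0.02697 + 0.07184 = 0.09881 hr

Final: 0.09881 hr


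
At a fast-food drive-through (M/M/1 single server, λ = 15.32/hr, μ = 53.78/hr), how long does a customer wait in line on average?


ρ = 15.32/53.78 = 0.2849
Wq = ρ/(μ−λ) = 0.2849/(53.78 − 15.32) = 0.2849/38.46 = 0.007407 hr

Final: 0.007407 hr


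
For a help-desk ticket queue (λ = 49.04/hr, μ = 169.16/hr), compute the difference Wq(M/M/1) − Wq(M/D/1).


ρ = 49.04/169.16 = 0.2899
Wq(M/M/1) = ρ/(μ−λ) = 0.2899/120.12 = 0.002413 hr
Wq(M/D/1) = ρ/(2(μ−λ)) = 0.001207 hr
Savings = 0.002413 − 0.001207 = 0.001207 hr

Final: 0.001207 hr


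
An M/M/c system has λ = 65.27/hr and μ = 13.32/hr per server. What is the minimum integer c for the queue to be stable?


Stability requires cμ > λ ⇔ c > λ/μ.
λ/μ = 65.27/13.32 = 4.9002
Minimum integer c = ⌊4.9002⌋ + 1 = 5
Check: 5·13.32 = 66.60 > 65.27, while 4·13.32 = 53.28 ≤ 65.27

Final: 5 servers


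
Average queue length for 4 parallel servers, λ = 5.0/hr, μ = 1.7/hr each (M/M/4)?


a = λ/μ = 2.9412; ρ = a/4 = 0.7353
P₀ = 0.041176
Lq = P₀·a^c·ρ / (c!·(1−ρ)²) = 0.041176·74.83148·0.7353/(24·0.07007)
= 1.34726

Final: 1.34726


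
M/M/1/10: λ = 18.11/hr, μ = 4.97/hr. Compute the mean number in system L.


ρ = 18.11/4.97 = 3.6439
L = ρ[1 − (K+1)ρ^K + Kρ^(K+1)] / [(1−ρ)(1−ρ^(K+1))]
Numerator: 3.6439·(1 − 11·412686.835958 + 10·1503774.366036) = 38253966.037801
Denominator: (-2.6439)·(-1503773.366036) = 3975771.032134
L = 38253966.037801/3975771.032134 = 9.6218

Final: 9.6218


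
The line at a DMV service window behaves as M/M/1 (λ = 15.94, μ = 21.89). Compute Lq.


ρ = 15.94/21.89 = 0.7282
Lq = ρ²/(1−ρ) = 0.5303/0.2718 = 1.9508

Final: 1.9508


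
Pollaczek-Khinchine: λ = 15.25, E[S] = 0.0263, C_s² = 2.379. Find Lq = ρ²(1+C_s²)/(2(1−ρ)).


ρ = λ·E[S] = 15.25·0.0263 = 0.4011
Lq = ρ²(1+C_s²)/(2(1−ρ)) = 0.1609·(1+2.379)/(2·0.5989)
= 0.1609·3.3790/1.1978 = 0.45377

Final: 0.45377


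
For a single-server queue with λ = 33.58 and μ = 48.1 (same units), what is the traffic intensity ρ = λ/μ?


ρ = λ/μ = 33.58/48.1 = 0.6981

Final: 0.6981


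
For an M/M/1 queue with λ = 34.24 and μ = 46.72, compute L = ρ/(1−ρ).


ρ = λ/μ = 34.24/46.72 = 0.7329
L = ρ/(1−ρ) = 0.7329/(1 − 0.7329) = 0.7329/0.2671 = 2.7436

Final: 2.7436


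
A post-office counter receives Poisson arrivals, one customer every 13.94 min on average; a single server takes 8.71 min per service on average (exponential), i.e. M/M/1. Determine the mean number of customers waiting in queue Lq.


λ = 60/13.94 = 4.3042 /hr
μ = 60/8.71 = 6.8886 /hr
ρ = λ/μ = 4.3042/6.8886 = 0.6248
Lq = ρ²/(1−ρ) = 0.3904/0.3752 = 1.0406

Final: 1.0406


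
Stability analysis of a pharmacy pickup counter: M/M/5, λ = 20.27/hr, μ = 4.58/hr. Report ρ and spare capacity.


Total capacity cμ = 5·4.58 = 22.90/hr
ρ = λ/(cμ) = 20.27/22.90 = 0.8852
Stable ⇔ ρ < 1: YES
Spare capacity = cμ − λ = 22.90 − 20.27 = 2.63/hr

Final: ρ = 0.8852; stable; margin = 2.63/hr


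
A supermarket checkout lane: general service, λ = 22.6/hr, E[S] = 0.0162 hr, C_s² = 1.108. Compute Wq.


ρ = λ·E[S] = 22.6·0.0162 = 0.3661
E[S²] = E[S]²(1+C_s²) = 0.0162²·(1+1.108) = 0.0005532
Wq = λ·E[S²]/(2(1−ρ)) = 22.6·0.0005532/(2·0.6339) = 0.009862 hr

Final: 0.009862 hr


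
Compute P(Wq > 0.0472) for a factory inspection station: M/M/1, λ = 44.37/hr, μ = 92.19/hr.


ρ = 44.37/92.19 = 0.4813
P(Wq > t) = ρ·e^{−(μ−λ)t} = 0.4813·e^{−2.2571}
= 0.4813·0.104653 = 0.050368

Final: 0.050368


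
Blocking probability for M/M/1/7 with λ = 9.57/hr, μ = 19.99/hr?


ρ = λ/μ = 9.57/19.99 = 0.4787
P_K = (1−ρ)ρ^K/(1−ρ^(K+1)) = (0.5213·0.005764)/(1 − 0.002759)
= 0.003004/0.997241 = 0.003013

Final: 0.003013


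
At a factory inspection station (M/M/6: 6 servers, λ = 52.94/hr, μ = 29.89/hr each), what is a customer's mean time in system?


a = 1.7712; ρ = 0.2952; P₀ = 0.170016
Lq = P₀·a^c·ρ/(c!(1−ρ)²) = 0.004332
Wq = Lq/λ = 0.004332/52.94 = 0.00008183 hr
W = Wq + 1/μ = 0.00008183 + 0.03346 = 0.03354 hr

Final: 0.03354 hr


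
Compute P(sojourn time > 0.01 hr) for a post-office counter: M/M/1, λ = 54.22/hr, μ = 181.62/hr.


W ~ Exponential(μ−λ) for M/M/1.
μ − λ = 181.62 − 54.22 = 127.4000
P(W > t) = e^{−(μ−λ)t} = e^{−1.2740} = 0.279711

Final: 0.279711


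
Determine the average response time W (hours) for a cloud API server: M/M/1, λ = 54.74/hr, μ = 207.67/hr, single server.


W = 1/(μ−λ) = 1/(207.67 − 54.74) = 1/152.93 = 0.006539 hr

Final: 0.006539 hr


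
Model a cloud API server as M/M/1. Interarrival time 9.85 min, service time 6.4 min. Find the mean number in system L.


λ = 60/9.85 = 6.0914 /hr
μ = 60/6.4 = 9.3750 /hr
ρ = λ/μ = 6.0914/9.3750 = 0.6497
L = ρ/(1−ρ) = 0.6497/0.3503 = 1.8551

Final: 1.8551


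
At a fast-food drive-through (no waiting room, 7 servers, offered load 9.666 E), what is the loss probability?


B(c,a) = (a^c/c!) / Σ_{k=0}^{c} a^k/k!
a^7/7! = 1564.216992
Σ terms (k=0..7): 1.00000 + 9.66600 + 46.71578 + 150.51824 + 363.72732 + 703.15765 + 1132.78698 + 1564.21699 = 3971.788958
B = 1564.216992/3971.788958 = 0.393832

Final: 0.393832


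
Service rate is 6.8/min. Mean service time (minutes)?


Mean service time = 1/μ = 1/6.8 minute = 0.14706 minute
In minutes: 0.14706 × 1 = 0.1471 min

Final: 0.1471 min


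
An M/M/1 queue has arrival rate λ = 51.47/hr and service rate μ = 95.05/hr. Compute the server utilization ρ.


ρ = λ/μ = 51.47/95.05 = 0.5415

Final: 0.5415


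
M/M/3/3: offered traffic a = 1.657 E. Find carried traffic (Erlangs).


B(3,1.657) = 0.158363 (Erlang-B)
Carried load = a(1 − B) = 1.657·(1 − 0.158363) = 1.657·0.841637 = 1.3946 E

Final: 1.3946 Erlangs


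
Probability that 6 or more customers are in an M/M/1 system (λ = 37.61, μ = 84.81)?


ρ = 37.61/84.81 = 0.4435
P(N ≥ n) = ρ^n = 0.4435^6 = 0.007606

Final: 0.007606


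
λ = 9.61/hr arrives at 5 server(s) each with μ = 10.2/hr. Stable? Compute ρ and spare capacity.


Total capacity cμ = 5·10.2 = 51.00/hr
ρ = λ/(cμ) = 9.61/51.00 = 0.1884
Stable ⇔ ρ < 1: YES
Spare capacity = cμ − λ = 51.00 − 9.61 = 41.39/hr

Final: ρ = 0.1884; stable; margin = 41.39/hr


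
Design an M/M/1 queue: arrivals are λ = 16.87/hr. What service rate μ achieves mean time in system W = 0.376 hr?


W = 1/(μ−λ) ⇒ μ − λ = 1/W = 1/0.376 = 2.6596
μ = λ + 1/W = 16.87 + 2.6596 = 19.5296 per hr

Final: 19.5296 /hr


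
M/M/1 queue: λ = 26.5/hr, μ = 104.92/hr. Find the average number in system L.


ρ = λ/μ = 26.5/104.92 = 0.2526
L = ρ/(1−ρ) = 0.2526/(1 − 0.2526) = 0.2526/0.7474 = 0.3379

Final: 0.3379


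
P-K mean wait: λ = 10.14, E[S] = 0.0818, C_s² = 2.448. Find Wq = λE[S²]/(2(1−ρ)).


ρ = λ·E[S] = 10.14·0.0818 = 0.8295
E[S²] = E[S]²(1+C_s²) = 0.0818²·(1+2.448) = 0.023071
Wq = λ·E[S²]/(2(1−ρ)) = 10.14·0.023071/(2·0.1705) = 0.68586 hr

Final: 0.68586 hr


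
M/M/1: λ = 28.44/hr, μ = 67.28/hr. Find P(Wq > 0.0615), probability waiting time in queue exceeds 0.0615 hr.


ρ = 28.44/67.28 = 0.4227
P(Wq > t) = ρ·e^{−(μ−λ)t} = 0.4227·e^{−2.3887}
= 0.4227·0.091753 = 0.038785

Final: 0.038785


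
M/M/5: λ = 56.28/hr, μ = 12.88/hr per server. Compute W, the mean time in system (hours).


a = 4.3696; ρ = 0.8739; P₀ = 0.006698
Lq = P₀·a^c·ρ/(c!(1−ρ)²) = 4.88777
Wq = Lq/λ = 4.88777/56.28 = 0.08685 hr
W = Wq + 1/μ = 0.08685 + 0.07764 = 0.16449 hr

Final: 0.16449 hr
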